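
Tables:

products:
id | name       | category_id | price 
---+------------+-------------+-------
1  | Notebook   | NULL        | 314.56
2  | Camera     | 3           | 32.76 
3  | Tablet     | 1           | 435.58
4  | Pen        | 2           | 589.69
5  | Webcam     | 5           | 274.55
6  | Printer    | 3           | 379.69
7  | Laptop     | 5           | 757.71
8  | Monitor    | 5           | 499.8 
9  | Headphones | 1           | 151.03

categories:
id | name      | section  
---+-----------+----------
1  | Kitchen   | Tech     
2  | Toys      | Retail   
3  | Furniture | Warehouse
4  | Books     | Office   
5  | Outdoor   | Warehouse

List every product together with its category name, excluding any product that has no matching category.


INNER JOIN keeps only products rows whose category_id matches an id in categories. Walk through each product:
  - product 1 (Notebook): category_id=NULL, no match -> dropped
  - product 2 (Camera): category_id=3 -> matches Furniture
  - product 3 (Tablet): category_id=1 -> matches Kitchen
  - product 4 (Pen): category_id=2 -> matches Toys
  - product 5 (Webcam): category_id=5 -> matches Outdoor
  - product 6 (Printer): category_id=3 -> matches Furniture
  - product 7 (Laptop): category_id=5 -> matches Outdoor
  - product 8 (Monitor): category_id=5 -> matches Outdoor
  - product 9 (Headphones): category_id=1 -> matches Kitchen
So 1 of 9 rows is dropped.

SQL:
SELECT a.name, b.name AS category
FROM products a
INNER JOIN categories b ON a.category_id = b.id

Result:
name       | category 
-----------+----------
Camera     | Furniture
Tablet     | Kitchen  
Pen        | Toys     
Webcam     | Outdoor  
Printer    | Furniture
Laptop     | Outdoor  
Monitor    | Outdoor  
Headphones | Kitchen  


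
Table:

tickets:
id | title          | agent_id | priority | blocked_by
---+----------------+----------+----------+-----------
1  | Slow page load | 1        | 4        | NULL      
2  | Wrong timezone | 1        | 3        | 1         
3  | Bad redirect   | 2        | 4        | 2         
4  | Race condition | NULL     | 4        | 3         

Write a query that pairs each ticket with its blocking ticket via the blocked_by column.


This is a self-join: tickets is joined to a second copy of itself, matching each row's blocked_by to another row's id. Use LEFT JOIN so rows with blocked_by=NULL are kept.
  - ticket 1 (Slow page load): blocked_by=NULL -> NULL
  - ticket 2 (Wrong timezone): blocked_by=1 -> Slow page load
  - ticket 3 (Bad redirect): blocked_by=2 -> Wrong timezone
  - ticket 4 (Race condition): blocked_by=3 -> Bad redirect

SQL:
SELECT a.title AS item, b.title AS blocked_by
FROM tickets a
LEFT JOIN tickets b ON a.blocked_by = b.id

Result:
item           | blocked_by    
---------------+---------------
Slow page load | NULL          
Wrong timezone | Slow page load
Bad redirect   | Wrong timezone
Race condition | Bad redirect  


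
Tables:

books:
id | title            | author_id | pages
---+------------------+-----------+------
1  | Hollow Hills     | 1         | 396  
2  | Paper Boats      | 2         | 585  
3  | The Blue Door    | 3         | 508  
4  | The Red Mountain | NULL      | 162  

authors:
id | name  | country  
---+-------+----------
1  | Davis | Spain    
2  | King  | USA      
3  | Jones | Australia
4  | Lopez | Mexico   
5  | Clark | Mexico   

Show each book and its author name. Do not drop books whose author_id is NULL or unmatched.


LEFT JOIN keeps every row from books (the left table); where author_id has no match in authors, the author columns become NULL. Walk through each book:
  - book 1 (Hollow Hills): author_id=1 -> matches Davis
  - book 2 (Paper Boats): author_id=2 -> matches King
  - book 3 (The Blue Door): author_id=3 -> matches Jones
  - book 4 (The Red Mountain): author_id=NULL, no match -> kept with NULL
All 4 rows appear; 1 has NULL author.

SQL:
SELECT a.title, b.name AS author
FROM books a
LEFT JOIN authors b ON a.author_id = b.id

Result:
title            | author
-----------------+-------
Hollow Hills     | Davis 
Paper Boats      | King  
The Blue Door    | Jones 
The Red Mountain | NULL  


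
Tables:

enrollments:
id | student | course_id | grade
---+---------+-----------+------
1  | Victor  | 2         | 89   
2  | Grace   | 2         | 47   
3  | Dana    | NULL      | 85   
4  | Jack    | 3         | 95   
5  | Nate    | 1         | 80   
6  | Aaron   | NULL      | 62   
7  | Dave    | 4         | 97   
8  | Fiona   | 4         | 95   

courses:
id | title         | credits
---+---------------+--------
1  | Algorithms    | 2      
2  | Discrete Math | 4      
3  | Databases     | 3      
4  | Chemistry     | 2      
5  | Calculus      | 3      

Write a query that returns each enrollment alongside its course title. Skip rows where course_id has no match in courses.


INNER JOIN keeps only enrollments rows whose course_id matches an id in courses. Walk through each enrollment:
  - enrollment 1 (Victor): course_id=2 -> matches Discrete Math
  - enrollment 2 (Grace): course_id=2 -> matches Discrete Math
  - enrollment 3 (Dana): course_id=NULL, no match -> dropped
  - enrollment 4 (Jack): course_id=3 -> matches Databases
  - enrollment 5 (Nate): course_id=1 -> matches Algorithms
  - enrollment 6 (Aaron): course_id=NULL, no match -> dropped
  - enrollment 7 (Dave): course_id=4 -> matches Chemistry
  - enrollment 8 (Fiona): course_id=4 -> matches Chemistry
So 2 of 8 rows are dropped.

SQL:
SELECT a.student, b.title AS course
FROM enrollments a
INNER JOIN courses b ON a.course_id = b.id

Result:
student | course       
--------+--------------
Victor  | Discrete Math
Grace   | Discrete Math
Jack    | Databases    
Nate    | Algorithms   
Dave    | Chemistry    
Fiona   | Chemistry    


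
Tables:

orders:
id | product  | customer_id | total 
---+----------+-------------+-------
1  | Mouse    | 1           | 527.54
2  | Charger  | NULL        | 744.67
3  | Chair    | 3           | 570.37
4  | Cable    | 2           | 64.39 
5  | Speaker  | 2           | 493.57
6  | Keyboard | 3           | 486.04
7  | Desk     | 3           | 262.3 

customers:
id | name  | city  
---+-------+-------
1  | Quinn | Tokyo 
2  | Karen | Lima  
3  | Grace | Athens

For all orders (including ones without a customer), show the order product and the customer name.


LEFT JOIN keeps every row from orders (the left table); where customer_id has no match in customers, the customer columns become NULL. Walk through each order:
  - order 1 (Mouse): customer_id=1 -> matches Quinn
  - order 2 (Charger): customer_id=NULL, no match -> kept with NULL
  - order 3 (Chair): customer_id=3 -> matches Grace
  - order 4 (Cable): customer_id=2 -> matches Karen
  - order 5 (Speaker): customer_id=2 -> matches Karen
  - order 6 (Keyboard): customer_id=3 -> matches Grace
  - order 7 (Desk): customer_id=3 -> matches Grace
All 7 rows appear; 1 has NULL customer.

SQL:
SELECT a.product, b.name AS customer
FROM orders a
LEFT JOIN customers b ON a.customer_id = b.id

Result:
product  | customer
---------+---------
Mouse    | Quinn   
Charger  | NULL    
Chair    | Grace   
Cable    | Karen   
Speaker  | Karen   
Keyboard | Grace   
Desk     | Grace   


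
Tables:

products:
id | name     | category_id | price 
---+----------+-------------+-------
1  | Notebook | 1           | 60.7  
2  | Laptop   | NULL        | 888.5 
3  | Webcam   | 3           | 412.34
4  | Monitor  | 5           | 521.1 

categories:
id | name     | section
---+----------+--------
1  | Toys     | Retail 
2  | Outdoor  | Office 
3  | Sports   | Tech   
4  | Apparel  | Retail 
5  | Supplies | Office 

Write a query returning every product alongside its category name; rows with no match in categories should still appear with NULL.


LEFT JOIN keeps every row from products (the left table); where category_id has no match in categories, the category columns become NULL. Walk through each product:
  - product 1 (Notebook): category_id=1 -> matches Toys
  - product 2 (Laptop): category_id=NULL, no match -> kept with NULL
  - product 3 (Webcam): category_id=3 -> matches Sports
  - product 4 (Monitor): category_id=5 -> matches Supplies
All 4 rows appear; 1 has NULL category.

SQL:
SELECT a.name, b.name AS category
FROM products a
LEFT JOIN categories b ON a.category_id = b.id

Result:
name     | category
---------+---------
Notebook | Toys    
Laptop   | NULL    
Webcam   | Sports  
Monitor  | Supplies


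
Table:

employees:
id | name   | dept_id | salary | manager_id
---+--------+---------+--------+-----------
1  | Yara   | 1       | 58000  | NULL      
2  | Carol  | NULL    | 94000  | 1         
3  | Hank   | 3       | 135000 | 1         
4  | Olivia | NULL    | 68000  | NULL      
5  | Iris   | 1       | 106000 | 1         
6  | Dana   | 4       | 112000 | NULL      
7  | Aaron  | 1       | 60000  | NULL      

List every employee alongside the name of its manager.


This is a self-join: employees is joined to a second copy of itself, matching each row's manager_id to another row's id. Use LEFT JOIN so rows with manager_id=NULL are kept.
  - employee 1 (Yara): manager_id=NULL -> NULL
  - employee 2 (Carol): manager_id=1 -> Yara
  - employee 3 (Hank): manager_id=1 -> Yara
  - employee 4 (Olivia): manager_id=NULL -> NULL
  - employee 5 (Iris): manager_id=1 -> Yara
  - employee 6 (Dana): manager_id=NULL -> NULL
  - employee 7 (Aaron): manager_id=NULL -> NULL

SQL:
SELECT a.name AS item, b.name AS manager
FROM employees a
LEFT JOIN employees b ON a.manager_id = b.id

Result:
item   | manager
-------+--------
Yara   | NULL   
Carol  | Yara   
Hank   | Yara   
Olivia | NULL   
Iris   | Yara   
Dana   | NULL   
Aaron  | NULL   


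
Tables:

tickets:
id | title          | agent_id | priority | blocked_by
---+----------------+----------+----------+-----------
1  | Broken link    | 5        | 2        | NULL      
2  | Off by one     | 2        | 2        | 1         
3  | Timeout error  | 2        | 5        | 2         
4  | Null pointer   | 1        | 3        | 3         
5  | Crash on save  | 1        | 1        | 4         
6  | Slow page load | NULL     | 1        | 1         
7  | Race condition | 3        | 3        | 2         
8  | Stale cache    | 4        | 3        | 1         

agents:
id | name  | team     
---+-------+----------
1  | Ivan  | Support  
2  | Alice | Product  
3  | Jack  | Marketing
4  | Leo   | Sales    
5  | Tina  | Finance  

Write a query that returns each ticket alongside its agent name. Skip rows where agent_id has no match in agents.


INNER JOIN keeps only tickets rows whose agent_id matches an id in agents. Walk through each ticket:
  - ticket 1 (Broken link): agent_id=5 -> matches Tina
  - ticket 2 (Off by one): agent_id=2 -> matches Alice
  - ticket 3 (Timeout error): agent_id=2 -> matches Alice
  - ticket 4 (Null pointer): agent_id=1 -> matches Ivan
  - ticket 5 (Crash on save): agent_id=1 -> matches Ivan
  - ticket 6 (Slow page load): agent_id=NULL, no match -> dropped
  - ticket 7 (Race condition): agent_id=3 -> matches Jack
  - ticket 8 (Stale cache): agent_id=4 -> matches Leo
So 1 of 8 rows is dropped.

SQL:
SELECT a.title, b.name AS agent
FROM tickets a
INNER JOIN agents b ON a.agent_id = b.id

Result:
title          | agent
---------------+------
Broken link    | Tina 
Off by one     | Alice
Timeout error  | Alice
Null pointer   | Ivan 
Crash on save  | Ivan 
Race condition | Jack 
Stale cache    | Leo  


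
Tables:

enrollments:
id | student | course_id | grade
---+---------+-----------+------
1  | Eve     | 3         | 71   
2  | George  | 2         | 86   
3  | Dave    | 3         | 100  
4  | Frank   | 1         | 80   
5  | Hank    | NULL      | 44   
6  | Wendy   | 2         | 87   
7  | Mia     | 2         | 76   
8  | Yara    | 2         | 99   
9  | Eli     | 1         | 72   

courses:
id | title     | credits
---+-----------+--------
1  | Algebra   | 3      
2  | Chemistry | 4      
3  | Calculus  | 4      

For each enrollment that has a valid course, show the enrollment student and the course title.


INNER JOIN keeps only enrollments rows whose course_id matches an id in courses. Walk through each enrollment:
  - enrollment 1 (Eve): course_id=3 -> matches Calculus
  - enrollment 2 (George): course_id=2 -> matches Chemistry
  - enrollment 3 (Dave): course_id=3 -> matches Calculus
  - enrollment 4 (Frank): course_id=1 -> matches Algebra
  - enrollment 5 (Hank): course_id=NULL, no match -> dropped
  - enrollment 6 (Wendy): course_id=2 -> matches Chemistry
  - enrollment 7 (Mia): course_id=2 -> matches Chemistry
  - enrollment 8 (Yara): course_id=2 -> matches Chemistry
  - enrollment 9 (Eli): course_id=1 -> matches Algebra
So 1 of 9 rows is dropped.

SQL:
SELECT a.student, b.title AS course
FROM enrollments a
INNER JOIN courses b ON a.course_id = b.id

Result:
student | course   
--------+----------
Eve     | Calculus 
George  | Chemistry
Dave    | Calculus 
Frank   | Algebra  
Wendy   | Chemistry
Mia     | Chemistry
Yara    | Chemistry
Eli     | Algebra  


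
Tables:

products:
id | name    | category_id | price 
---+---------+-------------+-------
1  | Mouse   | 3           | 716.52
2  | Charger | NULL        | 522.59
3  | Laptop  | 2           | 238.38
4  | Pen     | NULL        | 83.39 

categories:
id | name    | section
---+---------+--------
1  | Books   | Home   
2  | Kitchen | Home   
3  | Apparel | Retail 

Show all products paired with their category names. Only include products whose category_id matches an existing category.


INNER JOIN keeps only products rows whose category_id matches an id in categories. Walk through each product:
  - product 1 (Mouse): category_id=3 -> matches Apparel
  - product 2 (Charger): category_id=NULL, no match -> dropped
  - product 3 (Laptop): category_id=2 -> matches Kitchen
  - product 4 (Pen): category_id=NULL, no match -> dropped
So 2 of 4 rows are dropped.

SQL:
SELECT a.name, b.name AS category
FROM products a
INNER JOIN categories b ON a.category_id = b.id

Result:
name   | category
-------+---------
Mouse  | Apparel 
Laptop | Kitchen 


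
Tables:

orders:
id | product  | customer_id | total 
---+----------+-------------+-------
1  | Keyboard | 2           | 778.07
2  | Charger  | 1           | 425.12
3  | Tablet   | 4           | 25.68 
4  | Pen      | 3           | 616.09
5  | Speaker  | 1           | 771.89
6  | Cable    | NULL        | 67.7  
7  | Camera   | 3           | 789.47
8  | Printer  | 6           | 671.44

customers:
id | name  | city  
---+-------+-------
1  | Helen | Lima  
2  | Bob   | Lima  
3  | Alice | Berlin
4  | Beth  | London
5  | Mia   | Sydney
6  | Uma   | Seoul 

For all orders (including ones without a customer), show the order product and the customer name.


LEFT JOIN keeps every row from orders (the left table); where customer_id has no match in customers, the customer columns become NULL. Walk through each order:
  - order 1 (Keyboard): customer_id=2 -> matches Bob
  - order 2 (Charger): customer_id=1 -> matches Helen
  - order 3 (Tablet): customer_id=4 -> matches Beth
  - order 4 (Pen): customer_id=3 -> matches Alice
  - order 5 (Speaker): customer_id=1 -> matches Helen
  - order 6 (Cable): customer_id=NULL, no match -> kept with NULL
  - order 7 (Camera): customer_id=3 -> matches Alice
  - order 8 (Printer): customer_id=6 -> matches Uma
All 8 rows appear; 1 has NULL customer.

SQL:
SELECT a.product, b.name AS customer
FROM orders a
LEFT JOIN customers b ON a.customer_id = b.id

Result:
product  | customer
---------+---------
Keyboard | Bob     
Charger  | Helen   
Tablet   | Beth    
Pen      | Alice   
Speaker  | Helen   
Cable    | NULL    
Camera   | Alice   
Printer  | Uma     


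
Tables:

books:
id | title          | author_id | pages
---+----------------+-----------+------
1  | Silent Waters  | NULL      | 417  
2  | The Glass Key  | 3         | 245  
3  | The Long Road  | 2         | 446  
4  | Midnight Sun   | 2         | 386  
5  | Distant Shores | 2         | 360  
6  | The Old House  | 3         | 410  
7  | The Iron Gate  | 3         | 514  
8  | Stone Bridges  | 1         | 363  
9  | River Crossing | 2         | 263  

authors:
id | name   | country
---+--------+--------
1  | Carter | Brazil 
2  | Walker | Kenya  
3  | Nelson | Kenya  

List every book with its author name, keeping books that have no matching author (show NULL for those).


LEFT JOIN keeps every row from books (the left table); where author_id has no match in authors, the author columns become NULL. Walk through each book:
  - book 1 (Silent Waters): author_id=NULL, no match -> kept with NULL
  - book 2 (The Glass Key): author_id=3 -> matches Nelson
  - book 3 (The Long Road): author_id=2 -> matches Walker
  - book 4 (Midnight Sun): author_id=2 -> matches Walker
  - book 5 (Distant Shores): author_id=2 -> matches Walker
  - book 6 (The Old House): author_id=3 -> matches Nelson
  - book 7 (The Iron Gate): author_id=3 -> matches Nelson
  - book 8 (Stone Bridges): author_id=1 -> matches Carter
  - book 9 (River Crossing): author_id=2 -> matches Walker
All 9 rows appear; 1 has NULL author.

SQL:
SELECT a.title, b.name AS author
FROM books a
LEFT JOIN authors b ON a.author_id = b.id

Result:
title          | author
---------------+-------
Silent Waters  | NULL  
The Glass Key  | Nelson
The Long Road  | Walker
Midnight Sun   | Walker
Distant Shores | Walker
The Old House  | Nelson
The Iron Gate  | Nelson
Stone Bridges  | Carter
River Crossing | Walker


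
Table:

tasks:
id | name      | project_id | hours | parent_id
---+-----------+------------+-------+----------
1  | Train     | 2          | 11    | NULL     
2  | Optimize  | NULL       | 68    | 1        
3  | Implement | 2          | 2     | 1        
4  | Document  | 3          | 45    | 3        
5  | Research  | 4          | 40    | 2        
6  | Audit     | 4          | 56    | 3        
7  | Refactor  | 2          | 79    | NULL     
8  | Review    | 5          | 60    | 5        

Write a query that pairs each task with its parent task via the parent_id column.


This is a self-join: tasks is joined to a second copy of itself, matching each row's parent_id to another row's id. Use LEFT JOIN so rows with parent_id=NULL are kept.
  - task 1 (Train): parent_id=NULL -> NULL
  - task 2 (Optimize): parent_id=1 -> Train
  - task 3 (Implement): parent_id=1 -> Train
  - task 4 (Document): parent_id=3 -> Implement
  - task 5 (Research): parent_id=2 -> Optimize
  - task 6 (Audit): parent_id=3 -> Implement
  - task 7 (Refactor): parent_id=NULL -> NULL
  - task 8 (Review): parent_id=5 -> Research

SQL:
SELECT a.name AS item, b.name AS parent
FROM tasks a
LEFT JOIN tasks b ON a.parent_id = b.id

Result:
item      | parent   
----------+----------
Train     | NULL     
Optimize  | Train    
Implement | Train    
Document  | Implement
Research  | Optimize 
Audit     | Implement
Refactor  | NULL     
Review    | Research 


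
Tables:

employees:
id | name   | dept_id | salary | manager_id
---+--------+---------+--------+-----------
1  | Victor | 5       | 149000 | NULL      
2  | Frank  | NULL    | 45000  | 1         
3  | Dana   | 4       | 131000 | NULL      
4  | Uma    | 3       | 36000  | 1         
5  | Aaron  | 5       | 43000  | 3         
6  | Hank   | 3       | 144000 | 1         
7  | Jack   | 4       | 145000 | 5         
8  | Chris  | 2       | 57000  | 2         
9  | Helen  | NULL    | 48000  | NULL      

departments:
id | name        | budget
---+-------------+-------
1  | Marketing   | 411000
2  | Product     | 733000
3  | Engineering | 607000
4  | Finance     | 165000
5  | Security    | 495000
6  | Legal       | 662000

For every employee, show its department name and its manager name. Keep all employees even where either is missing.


Two LEFT JOINs from the same base table employees: one to departments via dept_id, one to employees itself via manager_id. Both are LEFT so every employee is preserved.
Match against departments:
  - employee 1 (Victor): dept_id=5 -> matches Security
  - employee 2 (Frank): dept_id=NULL, no match -> kept with NULL
  - employee 3 (Dana): dept_id=4 -> matches Finance
  - employee 4 (Uma): dept_id=3 -> matches Engineering
  - employee 5 (Aaron): dept_id=5 -> matches Security
  - employee 6 (Hank): dept_id=3 -> matches Engineering
  - employee 7 (Jack): dept_id=4 -> matches Finance
  - employee 8 (Chris): dept_id=2 -> matches Product
  - employee 9 (Helen): dept_id=NULL, no match -> kept with NULL
Match against employees (self):
  - employee 1 (Victor): manager_id=NULL -> NULL
  - employee 2 (Frank): manager_id=1 -> Victor
  - employee 3 (Dana): manager_id=NULL -> NULL
  - employee 4 (Uma): manager_id=1 -> Victor
  - employee 5 (Aaron): manager_id=3 -> Dana
  - employee 6 (Hank): manager_id=1 -> Victor
  - employee 7 (Jack): manager_id=5 -> Aaron
  - employee 8 (Chris): manager_id=2 -> Frank
  - employee 9 (Helen): manager_id=NULL -> NULL

SQL:
SELECT a.name, b.name AS department, c.name AS manager
FROM employees a
LEFT JOIN departments b ON a.dept_id = b.id
LEFT JOIN employees c ON a.manager_id = c.id

Result:
name   | department  | manager
-------+-------------+--------
Victor | Security    | NULL   
Frank  | NULL        | Victor 
Dana   | Finance     | NULL   
Uma    | Engineering | Victor 
Aaron  | Security    | Dana   
Hank   | Engineering | Victor 
Jack   | Finance     | Aaron  
Chris  | Product     | Frank  
Helen  | NULL        | NULL   


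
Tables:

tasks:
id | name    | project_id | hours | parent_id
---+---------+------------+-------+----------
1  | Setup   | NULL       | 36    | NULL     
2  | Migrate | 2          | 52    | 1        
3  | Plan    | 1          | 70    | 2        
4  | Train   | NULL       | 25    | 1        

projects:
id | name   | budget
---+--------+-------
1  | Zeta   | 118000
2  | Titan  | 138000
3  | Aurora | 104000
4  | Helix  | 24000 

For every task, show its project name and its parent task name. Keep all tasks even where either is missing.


Two LEFT JOINs from the same base table tasks: one to projects via project_id, one to tasks itself via parent_id. Both are LEFT so every task is preserved.
Match against projects:
  - task 1 (Setup): project_id=NULL, no match -> kept with NULL
  - task 2 (Migrate): project_id=2 -> matches Titan
  - task 3 (Plan): project_id=1 -> matches Zeta
  - task 4 (Train): project_id=NULL, no match -> kept with NULL
Match against tasks (self):
  - task 1 (Setup): parent_id=NULL -> NULL
  - task 2 (Migrate): parent_id=1 -> Setup
  - task 3 (Plan): parent_id=2 -> Migrate
  - task 4 (Train): parent_id=1 -> Setup

SQL:
SELECT a.name, b.name AS project, c.name AS parent
FROM tasks a
LEFT JOIN projects b ON a.project_id = b.id
LEFT JOIN tasks c ON a.parent_id = c.id

Result:
name    | project | parent 
--------+---------+--------
Setup   | NULL    | NULL   
Migrate | Titan   | Setup  
Plan    | Zeta    | Migrate
Train   | NULL    | Setup  


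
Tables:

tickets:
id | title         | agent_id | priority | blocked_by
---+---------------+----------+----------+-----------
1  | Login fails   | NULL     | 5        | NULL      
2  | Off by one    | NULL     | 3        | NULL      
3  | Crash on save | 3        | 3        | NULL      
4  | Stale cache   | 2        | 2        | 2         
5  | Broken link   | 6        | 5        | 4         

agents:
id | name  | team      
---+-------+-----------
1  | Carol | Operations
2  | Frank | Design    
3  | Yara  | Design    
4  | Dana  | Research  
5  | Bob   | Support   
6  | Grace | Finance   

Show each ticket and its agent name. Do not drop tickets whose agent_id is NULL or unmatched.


LEFT JOIN keeps every row from tickets (the left table); where agent_id has no match in agents, the agent columns become NULL. Walk through each ticket:
  - ticket 1 (Login fails): agent_id=NULL, no match -> kept with NULL
  - ticket 2 (Off by one): agent_id=NULL, no match -> kept with NULL
  - ticket 3 (Crash on save): agent_id=3 -> matches Yara
  - ticket 4 (Stale cache): agent_id=2 -> matches Frank
  - ticket 5 (Broken link): agent_id=6 -> matches Grace
All 5 rows appear; 2 have NULL agent.

SQL:
SELECT a.title, b.name AS agent
FROM tickets a
LEFT JOIN agents b ON a.agent_id = b.id

Result:
title         | agent
--------------+------
Login fails   | NULL 
Off by one    | NULL 
Crash on save | Yara 
Stale cache   | Frank
Broken link   | Grace


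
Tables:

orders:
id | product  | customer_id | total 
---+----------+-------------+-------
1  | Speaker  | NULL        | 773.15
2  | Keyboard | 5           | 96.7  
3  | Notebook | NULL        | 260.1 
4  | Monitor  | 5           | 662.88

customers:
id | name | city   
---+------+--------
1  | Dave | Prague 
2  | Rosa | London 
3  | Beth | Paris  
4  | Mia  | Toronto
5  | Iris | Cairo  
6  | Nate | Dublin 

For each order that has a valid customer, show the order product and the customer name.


INNER JOIN keeps only orders rows whose customer_id matches an id in customers. Walk through each order:
  - order 1 (Speaker): customer_id=NULL, no match -> dropped
  - order 2 (Keyboard): customer_id=5 -> matches Iris
  - order 3 (Notebook): customer_id=NULL, no match -> dropped
  - order 4 (Monitor): customer_id=5 -> matches Iris
So 2 of 4 rows are dropped.

SQL:
SELECT a.product, b.name AS customer
FROM orders a
INNER JOIN customers b ON a.customer_id = b.id

Result:
product  | customer
---------+---------
Keyboard | Iris    
Monitor  | Iris    


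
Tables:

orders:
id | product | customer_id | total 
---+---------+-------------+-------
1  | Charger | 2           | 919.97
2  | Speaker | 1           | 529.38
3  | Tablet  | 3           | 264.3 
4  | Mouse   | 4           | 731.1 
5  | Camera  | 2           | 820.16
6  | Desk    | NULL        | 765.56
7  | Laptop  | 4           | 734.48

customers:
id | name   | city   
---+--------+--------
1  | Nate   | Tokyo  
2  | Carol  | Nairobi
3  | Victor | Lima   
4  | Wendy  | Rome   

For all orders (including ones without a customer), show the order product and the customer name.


LEFT JOIN keeps every row from orders (the left table); where customer_id has no match in customers, the customer columns become NULL. Walk through each order:
  - order 1 (Charger): customer_id=2 -> matches Carol
  - order 2 (Speaker): customer_id=1 -> matches Nate
  - order 3 (Tablet): customer_id=3 -> matches Victor
  - order 4 (Mouse): customer_id=4 -> matches Wendy
  - order 5 (Camera): customer_id=2 -> matches Carol
  - order 6 (Desk): customer_id=NULL, no match -> kept with NULL
  - order 7 (Laptop): customer_id=4 -> matches Wendy
All 7 rows appear; 1 has NULL customer.

SQL:
SELECT a.product, b.name AS customer
FROM orders a
LEFT JOIN customers b ON a.customer_id = b.id

Result:
product | customer
--------+---------
Charger | Carol   
Speaker | Nate    
Tablet  | Victor  
Mouse   | Wendy   
Camera  | Carol   
Desk    | NULL    
Laptop  | Wendy   


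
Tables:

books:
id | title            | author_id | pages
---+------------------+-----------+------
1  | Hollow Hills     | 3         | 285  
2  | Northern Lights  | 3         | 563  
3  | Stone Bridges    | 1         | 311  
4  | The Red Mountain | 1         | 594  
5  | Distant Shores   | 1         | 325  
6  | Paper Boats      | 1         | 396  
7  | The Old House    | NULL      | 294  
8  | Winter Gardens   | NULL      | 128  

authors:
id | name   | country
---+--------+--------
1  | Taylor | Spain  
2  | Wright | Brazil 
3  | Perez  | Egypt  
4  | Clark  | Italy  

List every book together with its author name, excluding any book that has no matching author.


INNER JOIN keeps only books rows whose author_id matches an id in authors. Walk through each book:
  - book 1 (Hollow Hills): author_id=3 -> matches Perez
  - book 2 (Northern Lights): author_id=3 -> matches Perez
  - book 3 (Stone Bridges): author_id=1 -> matches Taylor
  - book 4 (The Red Mountain): author_id=1 -> matches Taylor
  - book 5 (Distant Shores): author_id=1 -> matches Taylor
  - book 6 (Paper Boats): author_id=1 -> matches Taylor
  - book 7 (The Old House): author_id=NULL, no match -> dropped
  - book 8 (Winter Gardens): author_id=NULL, no match -> dropped
So 2 of 8 rows are dropped.

SQL:
SELECT a.title, b.name AS author
FROM books a
INNER JOIN authors b ON a.author_id = b.id

Result:
title            | author
-----------------+-------
Hollow Hills     | Perez 
Northern Lights  | Perez 
Stone Bridges    | Taylor
The Red Mountain | Taylor
Distant Shores   | Taylor
Paper Boats      | Taylor


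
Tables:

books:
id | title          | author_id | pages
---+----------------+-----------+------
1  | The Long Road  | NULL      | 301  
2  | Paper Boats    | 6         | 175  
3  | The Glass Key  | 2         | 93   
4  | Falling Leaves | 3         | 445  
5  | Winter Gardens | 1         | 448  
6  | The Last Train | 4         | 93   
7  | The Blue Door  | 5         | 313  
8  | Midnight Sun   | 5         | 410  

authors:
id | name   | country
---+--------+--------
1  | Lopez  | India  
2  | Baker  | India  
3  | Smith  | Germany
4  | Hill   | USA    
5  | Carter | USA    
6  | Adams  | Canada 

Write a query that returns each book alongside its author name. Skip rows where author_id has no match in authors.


INNER JOIN keeps only books rows whose author_id matches an id in authors. Walk through each book:
  - book 1 (The Long Road): author_id=NULL, no match -> dropped
  - book 2 (Paper Boats): author_id=6 -> matches Adams
  - book 3 (The Glass Key): author_id=2 -> matches Baker
  - book 4 (Falling Leaves): author_id=3 -> matches Smith
  - book 5 (Winter Gardens): author_id=1 -> matches Lopez
  - book 6 (The Last Train): author_id=4 -> matches Hill
  - book 7 (The Blue Door): author_id=5 -> matches Carter
  - book 8 (Midnight Sun): author_id=5 -> matches Carter
So 1 of 8 rows is dropped.

SQL:
SELECT a.title, b.name AS author
FROM books a
INNER JOIN authors b ON a.author_id = b.id

Result:
title          | author
---------------+-------
Paper Boats    | Adams 
The Glass Key  | Baker 
Falling Leaves | Smith 
Winter Gardens | Lopez 
The Last Train | Hill  
The Blue Door  | Carter
Midnight Sun   | Carter


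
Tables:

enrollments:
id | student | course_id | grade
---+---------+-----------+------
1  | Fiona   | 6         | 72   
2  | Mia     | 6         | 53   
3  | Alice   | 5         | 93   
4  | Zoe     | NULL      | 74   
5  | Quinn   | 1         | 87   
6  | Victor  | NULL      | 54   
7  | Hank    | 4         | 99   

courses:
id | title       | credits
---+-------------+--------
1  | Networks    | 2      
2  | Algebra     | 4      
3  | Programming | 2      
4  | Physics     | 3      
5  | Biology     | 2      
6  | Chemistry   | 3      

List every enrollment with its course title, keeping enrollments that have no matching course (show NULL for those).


LEFT JOIN keeps every row from enrollments (the left table); where course_id has no match in courses, the course columns become NULL. Walk through each enrollment:
  - enrollment 1 (Fiona): course_id=6 -> matches Chemistry
  - enrollment 2 (Mia): course_id=6 -> matches Chemistry
  - enrollment 3 (Alice): course_id=5 -> matches Biology
  - enrollment 4 (Zoe): course_id=NULL, no match -> kept with NULL
  - enrollment 5 (Quinn): course_id=1 -> matches Networks
  - enrollment 6 (Victor): course_id=NULL, no match -> kept with NULL
  - enrollment 7 (Hank): course_id=4 -> matches Physics
All 7 rows appear; 2 have NULL course.

SQL:
SELECT a.student, b.title AS course
FROM enrollments a
LEFT JOIN courses b ON a.course_id = b.id

Result:
student | course   
--------+----------
Fiona   | Chemistry
Mia     | Chemistry
Alice   | Biology  
Zoe     | NULL     
Quinn   | Networks 
Victor  | NULL     
Hank    | Physics  


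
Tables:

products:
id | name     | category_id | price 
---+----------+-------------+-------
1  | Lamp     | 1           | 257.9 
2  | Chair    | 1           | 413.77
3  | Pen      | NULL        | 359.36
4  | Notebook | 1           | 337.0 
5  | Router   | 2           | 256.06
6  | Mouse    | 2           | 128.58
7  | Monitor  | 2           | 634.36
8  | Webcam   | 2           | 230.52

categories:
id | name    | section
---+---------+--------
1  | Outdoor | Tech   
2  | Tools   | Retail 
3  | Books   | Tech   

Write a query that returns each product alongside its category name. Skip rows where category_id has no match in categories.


INNER JOIN keeps only products rows whose category_id matches an id in categories. Walk through each product:
  - product 1 (Lamp): category_id=1 -> matches Outdoor
  - product 2 (Chair): category_id=1 -> matches Outdoor
  - product 3 (Pen): category_id=NULL, no match -> dropped
  - product 4 (Notebook): category_id=1 -> matches Outdoor
  - product 5 (Router): category_id=2 -> matches Tools
  - product 6 (Mouse): category_id=2 -> matches Tools
  - product 7 (Monitor): category_id=2 -> matches Tools
  - product 8 (Webcam): category_id=2 -> matches Tools
So 1 of 8 rows is dropped.

SQL:
SELECT a.name, b.name AS category
FROM products a
INNER JOIN categories b ON a.category_id = b.id

Result:
name     | category
---------+---------
Lamp     | Outdoor 
Chair    | Outdoor 
Notebook | Outdoor 
Router   | Tools   
Mouse    | Tools   
Monitor  | Tools   
Webcam   | Tools   


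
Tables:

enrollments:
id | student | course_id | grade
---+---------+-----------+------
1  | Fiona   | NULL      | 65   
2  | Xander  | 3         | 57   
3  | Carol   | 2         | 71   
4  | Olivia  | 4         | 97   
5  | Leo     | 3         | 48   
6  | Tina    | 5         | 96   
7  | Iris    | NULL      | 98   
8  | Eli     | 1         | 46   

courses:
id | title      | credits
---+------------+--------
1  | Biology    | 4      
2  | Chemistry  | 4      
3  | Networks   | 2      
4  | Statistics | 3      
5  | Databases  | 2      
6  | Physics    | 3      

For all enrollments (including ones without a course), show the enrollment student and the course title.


LEFT JOIN keeps every row from enrollments (the left table); where course_id has no match in courses, the course columns become NULL. Walk through each enrollment:
  - enrollment 1 (Fiona): course_id=NULL, no match -> kept with NULL
  - enrollment 2 (Xander): course_id=3 -> matches Networks
  - enrollment 3 (Carol): course_id=2 -> matches Chemistry
  - enrollment 4 (Olivia): course_id=4 -> matches Statistics
  - enrollment 5 (Leo): course_id=3 -> matches Networks
  - enrollment 6 (Tina): course_id=5 -> matches Databases
  - enrollment 7 (Iris): course_id=NULL, no match -> kept with NULL
  - enrollment 8 (Eli): course_id=1 -> matches Biology
All 8 rows appear; 2 have NULL course.

SQL:
SELECT a.student, b.title AS course
FROM enrollments a
LEFT JOIN courses b ON a.course_id = b.id

Result:
student | course    
--------+-----------
Fiona   | NULL      
Xander  | Networks  
Carol   | Chemistry 
Olivia  | Statistics
Leo     | Networks  
Tina    | Databases 
Iris    | NULL      
Eli     | Biology   


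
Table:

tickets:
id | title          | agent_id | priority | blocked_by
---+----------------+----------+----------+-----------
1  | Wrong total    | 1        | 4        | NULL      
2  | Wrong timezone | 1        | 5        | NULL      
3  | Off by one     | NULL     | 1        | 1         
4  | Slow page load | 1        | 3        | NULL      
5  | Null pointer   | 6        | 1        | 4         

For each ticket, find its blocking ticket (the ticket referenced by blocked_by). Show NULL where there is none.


This is a self-join: tickets is joined to a second copy of itself, matching each row's blocked_by to another row's id. Use LEFT JOIN so rows with blocked_by=NULL are kept.
  - ticket 1 (Wrong total): blocked_by=NULL -> NULL
  - ticket 2 (Wrong timezone): blocked_by=NULL -> NULL
  - ticket 3 (Off by one): blocked_by=1 -> Wrong total
  - ticket 4 (Slow page load): blocked_by=NULL -> NULL
  - ticket 5 (Null pointer): blocked_by=4 -> Slow page load

SQL:
SELECT a.title AS item, b.title AS blocked_by
FROM tickets a
LEFT JOIN tickets b ON a.blocked_by = b.id

Result:
item           | blocked_by    
---------------+---------------
Wrong total    | NULL          
Wrong timezone | NULL          
Off by one     | Wrong total   
Slow page load | NULL          
Null pointer   | Slow page load


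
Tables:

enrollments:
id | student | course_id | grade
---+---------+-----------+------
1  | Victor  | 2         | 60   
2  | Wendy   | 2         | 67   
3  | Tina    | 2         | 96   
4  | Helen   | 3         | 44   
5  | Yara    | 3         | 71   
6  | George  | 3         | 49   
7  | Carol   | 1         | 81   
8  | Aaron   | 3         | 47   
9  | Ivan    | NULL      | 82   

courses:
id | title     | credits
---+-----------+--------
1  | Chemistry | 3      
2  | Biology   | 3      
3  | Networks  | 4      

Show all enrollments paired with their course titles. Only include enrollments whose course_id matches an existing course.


INNER JOIN keeps only enrollments rows whose course_id matches an id in courses. Walk through each enrollment:
  - enrollment 1 (Victor): course_id=2 -> matches Biology
  - enrollment 2 (Wendy): course_id=2 -> matches Biology
  - enrollment 3 (Tina): course_id=2 -> matches Biology
  - enrollment 4 (Helen): course_id=3 -> matches Networks
  - enrollment 5 (Yara): course_id=3 -> matches Networks
  - enrollment 6 (George): course_id=3 -> matches Networks
  - enrollment 7 (Carol): course_id=1 -> matches Chemistry
  - enrollment 8 (Aaron): course_id=3 -> matches Networks
  - enrollment 9 (Ivan): course_id=NULL, no match -> dropped
So 1 of 9 rows is dropped.

SQL:
SELECT a.student, b.title AS course
FROM enrollments a
INNER JOIN courses b ON a.course_id = b.id

Result:
student | course   
--------+----------
Victor  | Biology  
Wendy   | Biology  
Tina    | Biology  
Helen   | Networks 
Yara    | Networks 
George  | Networks 
Carol   | Chemistry
Aaron   | Networks 


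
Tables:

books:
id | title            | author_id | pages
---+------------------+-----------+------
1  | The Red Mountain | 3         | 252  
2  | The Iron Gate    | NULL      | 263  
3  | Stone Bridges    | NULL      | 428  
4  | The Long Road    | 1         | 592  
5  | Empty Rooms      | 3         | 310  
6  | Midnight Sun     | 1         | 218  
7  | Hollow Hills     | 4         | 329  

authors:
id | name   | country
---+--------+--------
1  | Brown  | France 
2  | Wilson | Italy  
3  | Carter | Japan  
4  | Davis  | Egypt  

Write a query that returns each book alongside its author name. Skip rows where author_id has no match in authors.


INNER JOIN keeps only books rows whose author_id matches an id in authors. Walk through each book:
  - book 1 (The Red Mountain): author_id=3 -> matches Carter
  - book 2 (The Iron Gate): author_id=NULL, no match -> dropped
  - book 3 (Stone Bridges): author_id=NULL, no match -> dropped
  - book 4 (The Long Road): author_id=1 -> matches Brown
  - book 5 (Empty Rooms): author_id=3 -> matches Carter
  - book 6 (Midnight Sun): author_id=1 -> matches Brown
  - book 7 (Hollow Hills): author_id=4 -> matches Davis
So 2 of 7 rows are dropped.

SQL:
SELECT a.title, b.name AS author
FROM books a
INNER JOIN authors b ON a.author_id = b.id

Result:
title            | author
-----------------+-------
The Red Mountain | Carter
The Long Road    | Brown 
Empty Rooms      | Carter
Midnight Sun     | Brown 
Hollow Hills     | Davis 


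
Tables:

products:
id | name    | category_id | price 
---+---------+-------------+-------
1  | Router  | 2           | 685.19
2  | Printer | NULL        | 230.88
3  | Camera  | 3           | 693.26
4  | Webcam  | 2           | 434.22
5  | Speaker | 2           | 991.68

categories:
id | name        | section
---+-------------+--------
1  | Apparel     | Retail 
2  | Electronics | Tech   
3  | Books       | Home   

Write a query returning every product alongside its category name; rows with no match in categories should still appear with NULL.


LEFT JOIN keeps every row from products (the left table); where category_id has no match in categories, the category columns become NULL. Walk through each product:
  - product 1 (Router): category_id=2 -> matches Electronics
  - product 2 (Printer): category_id=NULL, no match -> kept with NULL
  - product 3 (Camera): category_id=3 -> matches Books
  - product 4 (Webcam): category_id=2 -> matches Electronics
  - product 5 (Speaker): category_id=2 -> matches Electronics
All 5 rows appear; 1 has NULL category.

SQL:
SELECT a.name, b.name AS category
FROM products a
LEFT JOIN categories b ON a.category_id = b.id

Result:
name    | category   
--------+------------
Router  | Electronics
Printer | NULL       
Camera  | Books      
Webcam  | Electronics
Speaker | Electronics
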